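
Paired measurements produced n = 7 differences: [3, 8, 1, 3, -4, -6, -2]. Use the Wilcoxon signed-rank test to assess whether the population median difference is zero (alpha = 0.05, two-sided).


Step 1: Drop any zero differences (none here) and take |d_i|.
|d| = [3, 8, 1, 3, 4, 6, 2]
Step 2: Midrank |d_i| (ties get averaged ranks).
ranks: |3|->3.5, |8|->7, |1|->1, |3|->3.5, |4|->5, |6|->6, |2|->2
Step 3: Attach original signs; sum ranks with positive sign and with negative sign.
W+ = 3.5 + 7 + 1 + 3.5 = 15
W- = 5 + 6 + 2 = 13
(Check: W+ + W- = 28 should equal n(n+1)/2 = 28.)
Step 4: Test statistic W = min(W+, W-) = 13.
Step 5: Ties in |d|, so use the tie-corrected normal approximation.
        E[W] = n(n+1)/4 = 7*8/4 = 14.
        Tie groups: |d|=3 (t=2); sum(t^3 - t) = 6.
        Var[W] = n(n+1)(2n+1)/24 - sum(t^3-t)/48 = 840/24 - 6/48 = 34.875.
        z = (W - E[W]) / sqrt(Var[W]) = (13 - 14) / 5.9055 = -0.1693.
        Two-sided p = 2*Phi(z) = 0.865534.
Step 6: alpha = 0.05. fail to reject H0.

W+ = 15, W- = 13, W = min = 13, p = 0.865534, fail to reject H0.


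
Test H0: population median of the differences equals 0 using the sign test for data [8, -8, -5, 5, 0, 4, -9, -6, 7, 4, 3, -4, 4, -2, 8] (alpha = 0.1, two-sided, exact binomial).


Step 1: Discard zero differences. Original n = 15; n_eff = number of nonzero differences = 14.
Nonzero differences (with sign): +8, -8, -5, +5, +4, -9, -6, +7, +4, +3, -4, +4, -2, +8
Step 2: Count signs: positive = 8, negative = 6.
Step 3: Under H0: P(positive) = 0.5, so the number of positives S ~ Bin(14, 0.5).
Step 4: Two-sided exact p-value = sum of Bin(14,0.5) probabilities at or below the observed probability = 0.790527.
Step 5: alpha = 0.1. fail to reject H0.

n_eff = 14, pos = 8, neg = 6, p = 0.790527, fail to reject H0.


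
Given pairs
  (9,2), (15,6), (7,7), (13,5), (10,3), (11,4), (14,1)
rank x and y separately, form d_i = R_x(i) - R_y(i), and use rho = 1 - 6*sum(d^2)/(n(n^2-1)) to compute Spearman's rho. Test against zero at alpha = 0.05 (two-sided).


Step 1: Rank x and y separately (midranks; no ties here).
rank(x): 9->2, 15->7, 7->1, 13->5, 10->3, 11->4, 14->6
rank(y): 2->2, 6->6, 7->7, 5->5, 3->3, 4->4, 1->1
Step 2: d_i = R_x(i) - R_y(i); compute d_i^2.
  (2-2)^2=0, (7-6)^2=1, (1-7)^2=36, (5-5)^2=0, (3-3)^2=0, (4-4)^2=0, (6-1)^2=25
sum(d^2) = 62.
Step 3: rho = 1 - 6*62 / (7*(7^2 - 1)) = 1 - 372/336 = -0.107143.
Step 4: Under H0, t = rho * sqrt((n-2)/(1-rho^2)) = -0.2410 ~ t(5).
Step 5: Two-sided p-value from the t-distribution with 5 df = 0.819151.
Step 6: alpha = 0.05. fail to reject H0.

rho = -0.1071, p = 0.819151, fail to reject H0 at alpha = 0.05.


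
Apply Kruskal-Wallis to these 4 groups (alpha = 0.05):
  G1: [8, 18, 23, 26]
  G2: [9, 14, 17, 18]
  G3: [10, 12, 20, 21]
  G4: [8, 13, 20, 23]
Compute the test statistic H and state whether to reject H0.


Step 1: Combine all N = 16 observations and assign midranks.
sorted (value, group, rank): (8,G1,1.5), (8,G4,1.5), (9,G2,3), (10,G3,4), (12,G3,5), (13,G4,6), (14,G2,7), (17,G2,8), (18,G1,9.5), (18,G2,9.5), (20,G3,11.5), (20,G4,11.5), (21,G3,13), (23,G1,14.5), (23,G4,14.5), (26,G1,16)
Step 2: Sum ranks within each group.
R_1 = 41.5 (n_1 = 4)
R_2 = 27.5 (n_2 = 4)
R_3 = 33.5 (n_3 = 4)
R_4 = 33.5 (n_4 = 4)
Step 3: H = 12/(N(N+1)) * sum(R_i^2/n_i) - 3(N+1)
     = 12/(16*17) * (41.5^2/4 + 27.5^2/4 + 33.5^2/4 + 33.5^2/4) - 3*17
     = 0.044118 * 1180.75 - 51
     = 1.091912.
Step 4: Ties present; correction factor C = 1 - 24/(16^3 - 16) = 0.994118. Corrected H = 1.091912 / 0.994118 = 1.098373.
Step 5: Under H0, H ~ chi^2(3); p-value = 0.777467.
Step 6: alpha = 0.05. fail to reject H0.

H = 1.0984, df = 3, p = 0.777467, fail to reject H0.


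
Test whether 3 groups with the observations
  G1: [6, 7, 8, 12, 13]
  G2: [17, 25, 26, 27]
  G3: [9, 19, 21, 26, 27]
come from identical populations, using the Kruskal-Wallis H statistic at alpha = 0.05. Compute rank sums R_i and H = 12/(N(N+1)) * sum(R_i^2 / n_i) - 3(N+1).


Step 1: Combine all N = 14 observations and assign midranks.
sorted (value, group, rank): (6,G1,1), (7,G1,2), (8,G1,3), (9,G3,4), (12,G1,5), (13,G1,6), (17,G2,7), (19,G3,8), (21,G3,9), (25,G2,10), (26,G2,11.5), (26,G3,11.5), (27,G2,13.5), (27,G3,13.5)
Step 2: Sum ranks within each group.
R_1 = 17 (n_1 = 5)
R_2 = 42 (n_2 = 4)
R_3 = 46 (n_3 = 5)
Step 3: H = 12/(N(N+1)) * sum(R_i^2/n_i) - 3(N+1)
     = 12/(14*15) * (17^2/5 + 42^2/4 + 46^2/5) - 3*15
     = 0.057143 * 922 - 45
     = 7.685714.
Step 4: Ties present; correction factor C = 1 - 12/(14^3 - 14) = 0.995604. Corrected H = 7.685714 / 0.995604 = 7.719647.
Step 5: Under H0, H ~ chi^2(2); p-value = 0.021072.
Step 6: alpha = 0.05. reject H0.

H = 7.7196, df = 2, p = 0.021072, reject H0.


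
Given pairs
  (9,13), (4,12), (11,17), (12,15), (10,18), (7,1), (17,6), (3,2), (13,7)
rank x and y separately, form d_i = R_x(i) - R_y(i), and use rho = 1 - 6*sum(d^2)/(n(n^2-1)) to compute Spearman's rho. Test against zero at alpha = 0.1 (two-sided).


Step 1: Rank x and y separately (midranks; no ties here).
rank(x): 9->4, 4->2, 11->6, 12->7, 10->5, 7->3, 17->9, 3->1, 13->8
rank(y): 13->6, 12->5, 17->8, 15->7, 18->9, 1->1, 6->3, 2->2, 7->4
Step 2: d_i = R_x(i) - R_y(i); compute d_i^2.
  (4-6)^2=4, (2-5)^2=9, (6-8)^2=4, (7-7)^2=0, (5-9)^2=16, (3-1)^2=4, (9-3)^2=36, (1-2)^2=1, (8-4)^2=16
sum(d^2) = 90.
Step 3: rho = 1 - 6*90 / (9*(9^2 - 1)) = 1 - 540/720 = 0.250000.
Step 4: Under H0, t = rho * sqrt((n-2)/(1-rho^2)) = 0.6831 ~ t(7).
Step 5: Two-sided p-value from the t-distribution with 7 df = 0.516490.
Step 6: alpha = 0.1. fail to reject H0.

rho = 0.2500, p = 0.516490, fail to reject H0 at alpha = 0.1.


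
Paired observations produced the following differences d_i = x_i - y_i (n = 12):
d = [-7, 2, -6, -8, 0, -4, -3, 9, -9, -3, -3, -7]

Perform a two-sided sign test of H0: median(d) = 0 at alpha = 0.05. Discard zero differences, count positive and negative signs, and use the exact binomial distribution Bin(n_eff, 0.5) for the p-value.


Step 1: Discard zero differences. Original n = 12; n_eff = number of nonzero differences = 11.
Nonzero differences (with sign): -7, +2, -6, -8, -4, -3, +9, -9, -3, -3, -7
Step 2: Count signs: positive = 2, negative = 9.
Step 3: Under H0: P(positive) = 0.5, so the number of positives S ~ Bin(11, 0.5).
Step 4: Two-sided exact p-value = sum of Bin(11,0.5) probabilities at or below the observed probability = 0.065430.
Step 5: alpha = 0.05. fail to reject H0.

n_eff = 11, pos = 2, neg = 9, p = 0.065430, fail to reject H0.


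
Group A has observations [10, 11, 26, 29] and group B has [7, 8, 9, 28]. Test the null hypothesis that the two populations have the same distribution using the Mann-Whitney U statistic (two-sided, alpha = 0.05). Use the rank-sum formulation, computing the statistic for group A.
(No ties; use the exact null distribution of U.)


Step 1: Combine and sort all 8 observations; assign midranks.
sorted (value, group): (7,Y), (8,Y), (9,Y), (10,X), (11,X), (26,X), (28,Y), (29,X)
ranks: 7->1, 8->2, 9->3, 10->4, 11->5, 26->6, 28->7, 29->8
Step 2: Rank sum for X: R1 = 4 + 5 + 6 + 8 = 23.
Step 3: U_X = R1 - n1(n1+1)/2 = 23 - 4*5/2 = 23 - 10 = 13.
       U_Y = n1*n2 - U_X = 16 - 13 = 3.
Step 4: No ties, so the exact null distribution of U (based on enumerating the C(8,4) = 70 equally likely rank assignments) gives the two-sided p-value.
Step 5: p-value = 0.200000; compare to alpha = 0.05. fail to reject H0.

U_X = 13, p = 0.200000, fail to reject H0 at alpha = 0.05.


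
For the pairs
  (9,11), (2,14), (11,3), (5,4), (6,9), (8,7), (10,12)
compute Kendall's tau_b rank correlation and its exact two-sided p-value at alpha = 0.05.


Step 1: Enumerate the 21 unordered pairs (i,j) with i<j and classify each by sign(x_j-x_i) * sign(y_j-y_i).
  (1,2):dx=-7,dy=+3->D; (1,3):dx=+2,dy=-8->D; (1,4):dx=-4,dy=-7->C; (1,5):dx=-3,dy=-2->C
  (1,6):dx=-1,dy=-4->C; (1,7):dx=+1,dy=+1->C; (2,3):dx=+9,dy=-11->D; (2,4):dx=+3,dy=-10->D
  (2,5):dx=+4,dy=-5->D; (2,6):dx=+6,dy=-7->D; (2,7):dx=+8,dy=-2->D; (3,4):dx=-6,dy=+1->D
  (3,5):dx=-5,dy=+6->D; (3,6):dx=-3,dy=+4->D; (3,7):dx=-1,dy=+9->D; (4,5):dx=+1,dy=+5->C
  (4,6):dx=+3,dy=+3->C; (4,7):dx=+5,dy=+8->C; (5,6):dx=+2,dy=-2->D; (5,7):dx=+4,dy=+3->C
  (6,7):dx=+2,dy=+5->C
Step 2: C = 9, D = 12, total pairs = 21.
Step 3: tau = (C - D)/(n(n-1)/2) = (9 - 12)/21 = -0.142857.
Step 4: Exact two-sided p-value (enumerate n! = 5040 permutations of y under H0): p = 0.772619.
Step 5: alpha = 0.05. fail to reject H0.

tau_b = -0.1429 (C=9, D=12), p = 0.772619, fail to reject H0.


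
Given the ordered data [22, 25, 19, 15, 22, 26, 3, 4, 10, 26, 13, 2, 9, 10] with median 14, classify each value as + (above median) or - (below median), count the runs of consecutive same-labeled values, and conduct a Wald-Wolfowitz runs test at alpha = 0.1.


Step 1: Compute median = 14; label A = above, B = below.
Labels in order: AAAAAABBBABBBB  (n_A = 7, n_B = 7)
Step 2: Count runs R = 4.
Step 3: Under H0 (random ordering), E[R] = 2*n_A*n_B/(n_A+n_B) + 1 = 2*7*7/14 + 1 = 8.0000.
        Var[R] = 2*n_A*n_B*(2*n_A*n_B - n_A - n_B) / ((n_A+n_B)^2 * (n_A+n_B-1)) = 8232/2548 = 3.2308.
        SD[R] = 1.7974.
Step 4: Continuity-corrected z = (R + 0.5 - E[R]) / SD[R] = (4 + 0.5 - 8.0000) / 1.7974 = -1.9472.
Step 5: Two-sided p-value via normal approximation = 2*(1 - Phi(|z|)) = 0.051508.
Step 6: alpha = 0.1. reject H0.

R = 4, z = -1.9472, p = 0.051508, reject H0.


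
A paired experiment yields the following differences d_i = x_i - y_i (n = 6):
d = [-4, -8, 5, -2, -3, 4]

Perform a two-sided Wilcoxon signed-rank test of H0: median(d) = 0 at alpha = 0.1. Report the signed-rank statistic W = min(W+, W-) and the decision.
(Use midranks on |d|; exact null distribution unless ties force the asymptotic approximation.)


Step 1: Drop any zero differences (none here) and take |d_i|.
|d| = [4, 8, 5, 2, 3, 4]
Step 2: Midrank |d_i| (ties get averaged ranks).
ranks: |4|->3.5, |8|->6, |5|->5, |2|->1, |3|->2, |4|->3.5
Step 3: Attach original signs; sum ranks with positive sign and with negative sign.
W+ = 5 + 3.5 = 8.5
W- = 3.5 + 6 + 1 + 2 = 12.5
(Check: W+ + W- = 21 should equal n(n+1)/2 = 21.)
Step 4: Test statistic W = min(W+, W-) = 8.5.
Step 5: Ties in |d|, so use the tie-corrected normal approximation.
        E[W] = n(n+1)/4 = 6*7/4 = 10.5.
        Tie groups: |d|=4 (t=2); sum(t^3 - t) = 6.
        Var[W] = n(n+1)(2n+1)/24 - sum(t^3-t)/48 = 546/24 - 6/48 = 22.625.
        z = (W - E[W]) / sqrt(Var[W]) = (8.5 - 10.5) / 4.7566 = -0.4205.
        Two-sided p = 2*Phi(z) = 0.674142.
Step 6: alpha = 0.1. fail to reject H0.

W+ = 8.5, W- = 12.5, W = min = 8.5, p = 0.674142, fail to reject H0.


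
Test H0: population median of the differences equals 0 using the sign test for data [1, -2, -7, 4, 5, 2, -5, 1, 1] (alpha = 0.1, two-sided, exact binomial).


Step 1: Discard zero differences. Original n = 9; n_eff = number of nonzero differences = 9.
Nonzero differences (with sign): +1, -2, -7, +4, +5, +2, -5, +1, +1
Step 2: Count signs: positive = 6, negative = 3.
Step 3: Under H0: P(positive) = 0.5, so the number of positives S ~ Bin(9, 0.5).
Step 4: Two-sided exact p-value = sum of Bin(9,0.5) probabilities at or below the observed probability = 0.507812.
Step 5: alpha = 0.1. fail to reject H0.

n_eff = 9, pos = 6, neg = 3, p = 0.507812, fail to reject H0.


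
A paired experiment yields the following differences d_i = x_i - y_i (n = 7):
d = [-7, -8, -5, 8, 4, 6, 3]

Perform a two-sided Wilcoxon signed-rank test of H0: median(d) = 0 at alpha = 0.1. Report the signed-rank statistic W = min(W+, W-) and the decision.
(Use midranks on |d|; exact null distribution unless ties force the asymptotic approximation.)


Step 1: Drop any zero differences (none here) and take |d_i|.
|d| = [7, 8, 5, 8, 4, 6, 3]
Step 2: Midrank |d_i| (ties get averaged ranks).
ranks: |7|->5, |8|->6.5, |5|->3, |8|->6.5, |4|->2, |6|->4, |3|->1
Step 3: Attach original signs; sum ranks with positive sign and with negative sign.
W+ = 6.5 + 2 + 4 + 1 = 13.5
W- = 5 + 6.5 + 3 = 14.5
(Check: W+ + W- = 28 should equal n(n+1)/2 = 28.)
Step 4: Test statistic W = min(W+, W-) = 13.5.
Step 5: Ties in |d|, so use the tie-corrected normal approximation.
        E[W] = n(n+1)/4 = 7*8/4 = 14.
        Tie groups: |d|=8 (t=2); sum(t^3 - t) = 6.
        Var[W] = n(n+1)(2n+1)/24 - sum(t^3-t)/48 = 840/24 - 6/48 = 34.875.
        z = (W - E[W]) / sqrt(Var[W]) = (13.5 - 14) / 5.9055 = -0.0847.
        Two-sided p = 2*Phi(z) = 0.932526.
Step 6: alpha = 0.1. fail to reject H0.

W+ = 13.5, W- = 14.5, W = min = 13.5, p = 0.932526, fail to reject H0.


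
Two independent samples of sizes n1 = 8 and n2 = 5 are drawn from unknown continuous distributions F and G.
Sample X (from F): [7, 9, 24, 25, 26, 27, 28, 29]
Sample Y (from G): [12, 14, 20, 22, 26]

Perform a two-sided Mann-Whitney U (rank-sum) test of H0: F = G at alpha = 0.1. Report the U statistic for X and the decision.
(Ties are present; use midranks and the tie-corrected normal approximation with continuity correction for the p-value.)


Step 1: Combine and sort all 13 observations; assign midranks.
sorted (value, group): (7,X), (9,X), (12,Y), (14,Y), (20,Y), (22,Y), (24,X), (25,X), (26,X), (26,Y), (27,X), (28,X), (29,X)
ranks: 7->1, 9->2, 12->3, 14->4, 20->5, 22->6, 24->7, 25->8, 26->9.5, 26->9.5, 27->11, 28->12, 29->13
Step 2: Rank sum for X: R1 = 1 + 2 + 7 + 8 + 9.5 + 11 + 12 + 13 = 63.5.
Step 3: U_X = R1 - n1(n1+1)/2 = 63.5 - 8*9/2 = 63.5 - 36 = 27.5.
       U_Y = n1*n2 - U_X = 40 - 27.5 = 12.5.
Step 4: Ties are present, so use the tie-corrected normal approximation (with continuity correction) for the p-value.
Step 5: p-value = 0.304842; compare to alpha = 0.1. fail to reject H0.

U_X = 27.5, p = 0.304842, fail to reject H0 at alpha = 0.1.


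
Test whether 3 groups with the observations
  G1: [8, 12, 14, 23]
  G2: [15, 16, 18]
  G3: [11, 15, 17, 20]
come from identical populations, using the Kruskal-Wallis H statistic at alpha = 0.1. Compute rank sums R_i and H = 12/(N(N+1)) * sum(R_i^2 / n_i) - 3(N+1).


Step 1: Combine all N = 11 observations and assign midranks.
sorted (value, group, rank): (8,G1,1), (11,G3,2), (12,G1,3), (14,G1,4), (15,G2,5.5), (15,G3,5.5), (16,G2,7), (17,G3,8), (18,G2,9), (20,G3,10), (23,G1,11)
Step 2: Sum ranks within each group.
R_1 = 19 (n_1 = 4)
R_2 = 21.5 (n_2 = 3)
R_3 = 25.5 (n_3 = 4)
Step 3: H = 12/(N(N+1)) * sum(R_i^2/n_i) - 3(N+1)
     = 12/(11*12) * (19^2/4 + 21.5^2/3 + 25.5^2/4) - 3*12
     = 0.090909 * 406.896 - 36
     = 0.990530.
Step 4: Ties present; correction factor C = 1 - 6/(11^3 - 11) = 0.995455. Corrected H = 0.990530 / 0.995455 = 0.995053.
Step 5: Under H0, H ~ chi^2(2); p-value = 0.608033.
Step 6: alpha = 0.1. fail to reject H0.

H = 0.9951, df = 2, p = 0.608033, fail to reject H0.


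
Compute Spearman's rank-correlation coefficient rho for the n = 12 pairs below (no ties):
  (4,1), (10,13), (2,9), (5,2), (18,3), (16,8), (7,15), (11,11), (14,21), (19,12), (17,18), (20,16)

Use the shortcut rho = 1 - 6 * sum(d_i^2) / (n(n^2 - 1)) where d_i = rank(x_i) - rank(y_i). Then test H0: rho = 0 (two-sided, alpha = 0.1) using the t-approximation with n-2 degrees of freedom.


Step 1: Rank x and y separately (midranks; no ties here).
rank(x): 4->2, 10->5, 2->1, 5->3, 18->10, 16->8, 7->4, 11->6, 14->7, 19->11, 17->9, 20->12
rank(y): 1->1, 13->8, 9->5, 2->2, 3->3, 8->4, 15->9, 11->6, 21->12, 12->7, 18->11, 16->10
Step 2: d_i = R_x(i) - R_y(i); compute d_i^2.
  (2-1)^2=1, (5-8)^2=9, (1-5)^2=16, (3-2)^2=1, (10-3)^2=49, (8-4)^2=16, (4-9)^2=25, (6-6)^2=0, (7-12)^2=25, (11-7)^2=16, (9-11)^2=4, (12-10)^2=4
sum(d^2) = 166.
Step 3: rho = 1 - 6*166 / (12*(12^2 - 1)) = 1 - 996/1716 = 0.419580.
Step 4: Under H0, t = rho * sqrt((n-2)/(1-rho^2)) = 1.4617 ~ t(10).
Step 5: Two-sided p-value from the t-distribution with 10 df = 0.174519.
Step 6: alpha = 0.1. fail to reject H0.

rho = 0.4196, p = 0.174519, fail to reject H0 at alpha = 0.1.


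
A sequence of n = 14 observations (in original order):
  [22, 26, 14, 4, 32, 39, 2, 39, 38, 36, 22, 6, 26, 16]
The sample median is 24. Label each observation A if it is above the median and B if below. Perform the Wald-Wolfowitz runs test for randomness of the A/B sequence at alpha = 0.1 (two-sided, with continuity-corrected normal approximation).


Step 1: Compute median = 24; label A = above, B = below.
Labels in order: BABBAABAAABBAB  (n_A = 7, n_B = 7)
Step 2: Count runs R = 9.
Step 3: Under H0 (random ordering), E[R] = 2*n_A*n_B/(n_A+n_B) + 1 = 2*7*7/14 + 1 = 8.0000.
        Var[R] = 2*n_A*n_B*(2*n_A*n_B - n_A - n_B) / ((n_A+n_B)^2 * (n_A+n_B-1)) = 8232/2548 = 3.2308.
        SD[R] = 1.7974.
Step 4: Continuity-corrected z = (R - 0.5 - E[R]) / SD[R] = (9 - 0.5 - 8.0000) / 1.7974 = 0.2782.
Step 5: Two-sided p-value via normal approximation = 2*(1 - Phi(|z|)) = 0.780879.
Step 6: alpha = 0.1. fail to reject H0.

R = 9, z = 0.2782, p = 0.780879, fail to reject H0.


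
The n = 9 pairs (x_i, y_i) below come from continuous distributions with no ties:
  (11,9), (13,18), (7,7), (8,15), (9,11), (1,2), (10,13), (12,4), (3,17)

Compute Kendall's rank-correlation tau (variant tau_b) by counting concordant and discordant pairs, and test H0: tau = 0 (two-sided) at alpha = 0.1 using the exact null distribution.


Step 1: Enumerate the 36 unordered pairs (i,j) with i<j and classify each by sign(x_j-x_i) * sign(y_j-y_i).
  (1,2):dx=+2,dy=+9->C; (1,3):dx=-4,dy=-2->C; (1,4):dx=-3,dy=+6->D; (1,5):dx=-2,dy=+2->D
  (1,6):dx=-10,dy=-7->C; (1,7):dx=-1,dy=+4->D; (1,8):dx=+1,dy=-5->D; (1,9):dx=-8,dy=+8->D
  (2,3):dx=-6,dy=-11->C; (2,4):dx=-5,dy=-3->C; (2,5):dx=-4,dy=-7->C; (2,6):dx=-12,dy=-16->C
  (2,7):dx=-3,dy=-5->C; (2,8):dx=-1,dy=-14->C; (2,9):dx=-10,dy=-1->C; (3,4):dx=+1,dy=+8->C
  (3,5):dx=+2,dy=+4->C; (3,6):dx=-6,dy=-5->C; (3,7):dx=+3,dy=+6->C; (3,8):dx=+5,dy=-3->D
  (3,9):dx=-4,dy=+10->D; (4,5):dx=+1,dy=-4->D; (4,6):dx=-7,dy=-13->C; (4,7):dx=+2,dy=-2->D
  (4,8):dx=+4,dy=-11->D; (4,9):dx=-5,dy=+2->D; (5,6):dx=-8,dy=-9->C; (5,7):dx=+1,dy=+2->C
  (5,8):dx=+3,dy=-7->D; (5,9):dx=-6,dy=+6->D; (6,7):dx=+9,dy=+11->C; (6,8):dx=+11,dy=+2->C
  (6,9):dx=+2,dy=+15->C; (7,8):dx=+2,dy=-9->D; (7,9):dx=-7,dy=+4->D; (8,9):dx=-9,dy=+13->D
Step 2: C = 20, D = 16, total pairs = 36.
Step 3: tau = (C - D)/(n(n-1)/2) = (20 - 16)/36 = 0.111111.
Step 4: Exact two-sided p-value (enumerate n! = 362880 permutations of y under H0): p = 0.761414.
Step 5: alpha = 0.1. fail to reject H0.

tau_b = 0.1111 (C=20, D=16), p = 0.761414, fail to reject H0.


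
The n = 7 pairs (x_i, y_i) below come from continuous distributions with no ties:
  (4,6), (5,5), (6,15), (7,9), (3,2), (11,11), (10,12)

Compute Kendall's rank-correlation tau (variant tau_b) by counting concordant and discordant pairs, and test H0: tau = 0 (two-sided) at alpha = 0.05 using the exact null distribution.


Step 1: Enumerate the 21 unordered pairs (i,j) with i<j and classify each by sign(x_j-x_i) * sign(y_j-y_i).
  (1,2):dx=+1,dy=-1->D; (1,3):dx=+2,dy=+9->C; (1,4):dx=+3,dy=+3->C; (1,5):dx=-1,dy=-4->C
  (1,6):dx=+7,dy=+5->C; (1,7):dx=+6,dy=+6->C; (2,3):dx=+1,dy=+10->C; (2,4):dx=+2,dy=+4->C
  (2,5):dx=-2,dy=-3->C; (2,6):dx=+6,dy=+6->C; (2,7):dx=+5,dy=+7->C; (3,4):dx=+1,dy=-6->D
  (3,5):dx=-3,dy=-13->C; (3,6):dx=+5,dy=-4->D; (3,7):dx=+4,dy=-3->D; (4,5):dx=-4,dy=-7->C
  (4,6):dx=+4,dy=+2->C; (4,7):dx=+3,dy=+3->C; (5,6):dx=+8,dy=+9->C; (5,7):dx=+7,dy=+10->C
  (6,7):dx=-1,dy=+1->D
Step 2: C = 16, D = 5, total pairs = 21.
Step 3: tau = (C - D)/(n(n-1)/2) = (16 - 5)/21 = 0.523810.
Step 4: Exact two-sided p-value (enumerate n! = 5040 permutations of y under H0): p = 0.136111.
Step 5: alpha = 0.05. fail to reject H0.

tau_b = 0.5238 (C=16, D=5), p = 0.136111, fail to reject H0.


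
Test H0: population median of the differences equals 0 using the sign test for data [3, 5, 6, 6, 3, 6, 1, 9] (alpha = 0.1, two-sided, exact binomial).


Step 1: Discard zero differences. Original n = 8; n_eff = number of nonzero differences = 8.
Nonzero differences (with sign): +3, +5, +6, +6, +3, +6, +1, +9
Step 2: Count signs: positive = 8, negative = 0.
Step 3: Under H0: P(positive) = 0.5, so the number of positives S ~ Bin(8, 0.5).
Step 4: Two-sided exact p-value = sum of Bin(8,0.5) probabilities at or below the observed probability = 0.007812.
Step 5: alpha = 0.1. reject H0.

n_eff = 8, pos = 8, neg = 0, p = 0.007812, reject H0.


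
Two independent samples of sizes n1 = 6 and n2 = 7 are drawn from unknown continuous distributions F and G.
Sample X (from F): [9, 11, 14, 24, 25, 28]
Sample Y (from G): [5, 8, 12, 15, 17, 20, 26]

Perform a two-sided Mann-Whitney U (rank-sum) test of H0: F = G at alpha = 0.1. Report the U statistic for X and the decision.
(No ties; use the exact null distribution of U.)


Step 1: Combine and sort all 13 observations; assign midranks.
sorted (value, group): (5,Y), (8,Y), (9,X), (11,X), (12,Y), (14,X), (15,Y), (17,Y), (20,Y), (24,X), (25,X), (26,Y), (28,X)
ranks: 5->1, 8->2, 9->3, 11->4, 12->5, 14->6, 15->7, 17->8, 20->9, 24->10, 25->11, 26->12, 28->13
Step 2: Rank sum for X: R1 = 3 + 4 + 6 + 10 + 11 + 13 = 47.
Step 3: U_X = R1 - n1(n1+1)/2 = 47 - 6*7/2 = 47 - 21 = 26.
       U_Y = n1*n2 - U_X = 42 - 26 = 16.
Step 4: No ties, so the exact null distribution of U (based on enumerating the C(13,6) = 1716 equally likely rank assignments) gives the two-sided p-value.
Step 5: p-value = 0.533800; compare to alpha = 0.1. fail to reject H0.

U_X = 26, p = 0.533800, fail to reject H0 at alpha = 0.1.


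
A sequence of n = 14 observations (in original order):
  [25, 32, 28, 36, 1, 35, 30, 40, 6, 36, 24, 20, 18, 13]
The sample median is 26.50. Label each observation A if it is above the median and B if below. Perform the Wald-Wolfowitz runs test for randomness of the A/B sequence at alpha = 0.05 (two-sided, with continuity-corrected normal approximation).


Step 1: Compute median = 26.50; label A = above, B = below.
Labels in order: BAAABAAABABBBB  (n_A = 7, n_B = 7)
Step 2: Count runs R = 7.
Step 3: Under H0 (random ordering), E[R] = 2*n_A*n_B/(n_A+n_B) + 1 = 2*7*7/14 + 1 = 8.0000.
        Var[R] = 2*n_A*n_B*(2*n_A*n_B - n_A - n_B) / ((n_A+n_B)^2 * (n_A+n_B-1)) = 8232/2548 = 3.2308.
        SD[R] = 1.7974.
Step 4: Continuity-corrected z = (R + 0.5 - E[R]) / SD[R] = (7 + 0.5 - 8.0000) / 1.7974 = -0.2782.
Step 5: Two-sided p-value via normal approximation = 2*(1 - Phi(|z|)) = 0.780879.
Step 6: alpha = 0.05. fail to reject H0.

R = 7, z = -0.2782, p = 0.780879, fail to reject H0.


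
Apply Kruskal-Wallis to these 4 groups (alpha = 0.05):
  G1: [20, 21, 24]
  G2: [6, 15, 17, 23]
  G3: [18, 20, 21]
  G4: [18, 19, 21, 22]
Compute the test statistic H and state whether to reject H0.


Step 1: Combine all N = 14 observations and assign midranks.
sorted (value, group, rank): (6,G2,1), (15,G2,2), (17,G2,3), (18,G3,4.5), (18,G4,4.5), (19,G4,6), (20,G1,7.5), (20,G3,7.5), (21,G1,10), (21,G3,10), (21,G4,10), (22,G4,12), (23,G2,13), (24,G1,14)
Step 2: Sum ranks within each group.
R_1 = 31.5 (n_1 = 3)
R_2 = 19 (n_2 = 4)
R_3 = 22 (n_3 = 3)
R_4 = 32.5 (n_4 = 4)
Step 3: H = 12/(N(N+1)) * sum(R_i^2/n_i) - 3(N+1)
     = 12/(14*15) * (31.5^2/3 + 19^2/4 + 22^2/3 + 32.5^2/4) - 3*15
     = 0.057143 * 846.396 - 45
     = 3.365476.
Step 4: Ties present; correction factor C = 1 - 36/(14^3 - 14) = 0.986813. Corrected H = 3.365476 / 0.986813 = 3.410449.
Step 5: Under H0, H ~ chi^2(3); p-value = 0.332564.
Step 6: alpha = 0.05. fail to reject H0.

H = 3.4104, df = 3, p = 0.332564, fail to reject H0.


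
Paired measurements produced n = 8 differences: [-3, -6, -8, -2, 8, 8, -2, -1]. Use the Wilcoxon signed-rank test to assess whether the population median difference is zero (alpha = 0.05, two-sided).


Step 1: Drop any zero differences (none here) and take |d_i|.
|d| = [3, 6, 8, 2, 8, 8, 2, 1]
Step 2: Midrank |d_i| (ties get averaged ranks).
ranks: |3|->4, |6|->5, |8|->7, |2|->2.5, |8|->7, |8|->7, |2|->2.5, |1|->1
Step 3: Attach original signs; sum ranks with positive sign and with negative sign.
W+ = 7 + 7 = 14
W- = 4 + 5 + 7 + 2.5 + 2.5 + 1 = 22
(Check: W+ + W- = 36 should equal n(n+1)/2 = 36.)
Step 4: Test statistic W = min(W+, W-) = 14.
Step 5: Ties in |d|, so use the tie-corrected normal approximation.
        E[W] = n(n+1)/4 = 8*9/4 = 18.
        Tie groups: |d|=2 (t=2), |d|=8 (t=3); sum(t^3 - t) = 30.
        Var[W] = n(n+1)(2n+1)/24 - sum(t^3-t)/48 = 1224/24 - 30/48 = 50.375.
        z = (W - E[W]) / sqrt(Var[W]) = (14 - 18) / 7.0975 = -0.5636.
        Two-sided p = 2*Phi(z) = 0.573043.
Step 6: alpha = 0.05. fail to reject H0.

W+ = 14, W- = 22, W = min = 14, p = 0.573043, fail to reject H0.


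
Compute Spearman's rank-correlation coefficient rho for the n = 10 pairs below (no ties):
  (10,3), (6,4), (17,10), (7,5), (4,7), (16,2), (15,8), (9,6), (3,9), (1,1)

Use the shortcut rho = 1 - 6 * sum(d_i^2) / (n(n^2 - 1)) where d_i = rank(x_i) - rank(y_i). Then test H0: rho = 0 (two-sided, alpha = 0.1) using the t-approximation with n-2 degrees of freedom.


Step 1: Rank x and y separately (midranks; no ties here).
rank(x): 10->7, 6->4, 17->10, 7->5, 4->3, 16->9, 15->8, 9->6, 3->2, 1->1
rank(y): 3->3, 4->4, 10->10, 5->5, 7->7, 2->2, 8->8, 6->6, 9->9, 1->1
Step 2: d_i = R_x(i) - R_y(i); compute d_i^2.
  (7-3)^2=16, (4-4)^2=0, (10-10)^2=0, (5-5)^2=0, (3-7)^2=16, (9-2)^2=49, (8-8)^2=0, (6-6)^2=0, (2-9)^2=49, (1-1)^2=0
sum(d^2) = 130.
Step 3: rho = 1 - 6*130 / (10*(10^2 - 1)) = 1 - 780/990 = 0.212121.
Step 4: Under H0, t = rho * sqrt((n-2)/(1-rho^2)) = 0.6139 ~ t(8).
Step 5: Two-sided p-value from the t-distribution with 8 df = 0.556306.
Step 6: alpha = 0.1. fail to reject H0.

rho = 0.2121, p = 0.556306, fail to reject H0 at alpha = 0.1.


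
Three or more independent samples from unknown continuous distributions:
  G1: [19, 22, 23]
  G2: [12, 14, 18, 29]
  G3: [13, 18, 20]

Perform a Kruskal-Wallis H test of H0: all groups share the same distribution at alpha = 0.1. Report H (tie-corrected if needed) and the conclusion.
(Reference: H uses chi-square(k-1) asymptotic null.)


Step 1: Combine all N = 10 observations and assign midranks.
sorted (value, group, rank): (12,G2,1), (13,G3,2), (14,G2,3), (18,G2,4.5), (18,G3,4.5), (19,G1,6), (20,G3,7), (22,G1,8), (23,G1,9), (29,G2,10)
Step 2: Sum ranks within each group.
R_1 = 23 (n_1 = 3)
R_2 = 18.5 (n_2 = 4)
R_3 = 13.5 (n_3 = 3)
Step 3: H = 12/(N(N+1)) * sum(R_i^2/n_i) - 3(N+1)
     = 12/(10*11) * (23^2/3 + 18.5^2/4 + 13.5^2/3) - 3*11
     = 0.109091 * 322.646 - 33
     = 2.197727.
Step 4: Ties present; correction factor C = 1 - 6/(10^3 - 10) = 0.993939. Corrected H = 2.197727 / 0.993939 = 2.211128.
Step 5: Under H0, H ~ chi^2(2); p-value = 0.331024.
Step 6: alpha = 0.1. fail to reject H0.

H = 2.2111, df = 2, p = 0.331024, fail to reject H0.


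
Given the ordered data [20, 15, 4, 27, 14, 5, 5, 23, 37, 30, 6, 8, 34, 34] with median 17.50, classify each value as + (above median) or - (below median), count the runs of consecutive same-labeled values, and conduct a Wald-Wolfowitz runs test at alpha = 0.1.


Step 1: Compute median = 17.50; label A = above, B = below.
Labels in order: ABBABBBAAABBAA  (n_A = 7, n_B = 7)
Step 2: Count runs R = 7.
Step 3: Under H0 (random ordering), E[R] = 2*n_A*n_B/(n_A+n_B) + 1 = 2*7*7/14 + 1 = 8.0000.
        Var[R] = 2*n_A*n_B*(2*n_A*n_B - n_A - n_B) / ((n_A+n_B)^2 * (n_A+n_B-1)) = 8232/2548 = 3.2308.
        SD[R] = 1.7974.
Step 4: Continuity-corrected z = (R + 0.5 - E[R]) / SD[R] = (7 + 0.5 - 8.0000) / 1.7974 = -0.2782.
Step 5: Two-sided p-value via normal approximation = 2*(1 - Phi(|z|)) = 0.780879.
Step 6: alpha = 0.1. fail to reject H0.

R = 7, z = -0.2782, p = 0.780879, fail to reject H0.


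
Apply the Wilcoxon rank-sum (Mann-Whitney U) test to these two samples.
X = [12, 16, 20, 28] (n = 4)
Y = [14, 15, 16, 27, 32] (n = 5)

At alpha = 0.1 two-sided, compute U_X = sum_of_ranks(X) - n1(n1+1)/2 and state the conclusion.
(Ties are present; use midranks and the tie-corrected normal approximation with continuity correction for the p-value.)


Step 1: Combine and sort all 9 observations; assign midranks.
sorted (value, group): (12,X), (14,Y), (15,Y), (16,X), (16,Y), (20,X), (27,Y), (28,X), (32,Y)
ranks: 12->1, 14->2, 15->3, 16->4.5, 16->4.5, 20->6, 27->7, 28->8, 32->9
Step 2: Rank sum for X: R1 = 1 + 4.5 + 6 + 8 = 19.5.
Step 3: U_X = R1 - n1(n1+1)/2 = 19.5 - 4*5/2 = 19.5 - 10 = 9.5.
       U_Y = n1*n2 - U_X = 20 - 9.5 = 10.5.
Step 4: Ties are present, so use the tie-corrected normal approximation (with continuity correction) for the p-value.
Step 5: p-value = 1.000000; compare to alpha = 0.1. fail to reject H0.

U_X = 9.5, p = 1.000000, fail to reject H0 at alpha = 0.1.


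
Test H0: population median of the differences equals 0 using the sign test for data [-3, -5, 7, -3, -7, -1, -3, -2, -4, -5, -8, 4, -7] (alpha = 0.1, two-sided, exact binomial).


Step 1: Discard zero differences. Original n = 13; n_eff = number of nonzero differences = 13.
Nonzero differences (with sign): -3, -5, +7, -3, -7, -1, -3, -2, -4, -5, -8, +4, -7
Step 2: Count signs: positive = 2, negative = 11.
Step 3: Under H0: P(positive) = 0.5, so the number of positives S ~ Bin(13, 0.5).
Step 4: Two-sided exact p-value = sum of Bin(13,0.5) probabilities at or below the observed probability = 0.022461.
Step 5: alpha = 0.1. reject H0.

n_eff = 13, pos = 2, neg = 11, p = 0.022461, reject H0.


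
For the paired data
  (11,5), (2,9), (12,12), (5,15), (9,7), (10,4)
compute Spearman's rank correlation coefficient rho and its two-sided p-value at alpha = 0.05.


Step 1: Rank x and y separately (midranks; no ties here).
rank(x): 11->5, 2->1, 12->6, 5->2, 9->3, 10->4
rank(y): 5->2, 9->4, 12->5, 15->6, 7->3, 4->1
Step 2: d_i = R_x(i) - R_y(i); compute d_i^2.
  (5-2)^2=9, (1-4)^2=9, (6-5)^2=1, (2-6)^2=16, (3-3)^2=0, (4-1)^2=9
sum(d^2) = 44.
Step 3: rho = 1 - 6*44 / (6*(6^2 - 1)) = 1 - 264/210 = -0.257143.
Step 4: Under H0, t = rho * sqrt((n-2)/(1-rho^2)) = -0.5322 ~ t(4).
Step 5: Two-sided p-value from the t-distribution with 4 df = 0.622787.
Step 6: alpha = 0.05. fail to reject H0.

rho = -0.2571, p = 0.622787, fail to reject H0 at alpha = 0.05.


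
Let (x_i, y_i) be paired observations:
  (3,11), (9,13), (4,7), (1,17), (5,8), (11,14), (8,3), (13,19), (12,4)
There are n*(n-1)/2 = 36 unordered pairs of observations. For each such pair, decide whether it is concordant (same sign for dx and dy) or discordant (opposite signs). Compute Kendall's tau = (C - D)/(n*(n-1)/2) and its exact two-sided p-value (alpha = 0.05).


Step 1: Enumerate the 36 unordered pairs (i,j) with i<j and classify each by sign(x_j-x_i) * sign(y_j-y_i).
  (1,2):dx=+6,dy=+2->C; (1,3):dx=+1,dy=-4->D; (1,4):dx=-2,dy=+6->D; (1,5):dx=+2,dy=-3->D
  (1,6):dx=+8,dy=+3->C; (1,7):dx=+5,dy=-8->D; (1,8):dx=+10,dy=+8->C; (1,9):dx=+9,dy=-7->D
  (2,3):dx=-5,dy=-6->C; (2,4):dx=-8,dy=+4->D; (2,5):dx=-4,dy=-5->C; (2,6):dx=+2,dy=+1->C
  (2,7):dx=-1,dy=-10->C; (2,8):dx=+4,dy=+6->C; (2,9):dx=+3,dy=-9->D; (3,4):dx=-3,dy=+10->D
  (3,5):dx=+1,dy=+1->C; (3,6):dx=+7,dy=+7->C; (3,7):dx=+4,dy=-4->D; (3,8):dx=+9,dy=+12->C
  (3,9):dx=+8,dy=-3->D; (4,5):dx=+4,dy=-9->D; (4,6):dx=+10,dy=-3->D; (4,7):dx=+7,dy=-14->D
  (4,8):dx=+12,dy=+2->C; (4,9):dx=+11,dy=-13->D; (5,6):dx=+6,dy=+6->C; (5,7):dx=+3,dy=-5->D
  (5,8):dx=+8,dy=+11->C; (5,9):dx=+7,dy=-4->D; (6,7):dx=-3,dy=-11->C; (6,8):dx=+2,dy=+5->C
  (6,9):dx=+1,dy=-10->D; (7,8):dx=+5,dy=+16->C; (7,9):dx=+4,dy=+1->C; (8,9):dx=-1,dy=-15->C
Step 2: C = 19, D = 17, total pairs = 36.
Step 3: tau = (C - D)/(n(n-1)/2) = (19 - 17)/36 = 0.055556.
Step 4: Exact two-sided p-value (enumerate n! = 362880 permutations of y under H0): p = 0.919455.
Step 5: alpha = 0.05. fail to reject H0.

tau_b = 0.0556 (C=19, D=17), p = 0.919455, fail to reject H0.


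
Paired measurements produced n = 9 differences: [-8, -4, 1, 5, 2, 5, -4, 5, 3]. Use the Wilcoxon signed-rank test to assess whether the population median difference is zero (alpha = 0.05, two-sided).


Step 1: Drop any zero differences (none here) and take |d_i|.
|d| = [8, 4, 1, 5, 2, 5, 4, 5, 3]
Step 2: Midrank |d_i| (ties get averaged ranks).
ranks: |8|->9, |4|->4.5, |1|->1, |5|->7, |2|->2, |5|->7, |4|->4.5, |5|->7, |3|->3
Step 3: Attach original signs; sum ranks with positive sign and with negative sign.
W+ = 1 + 7 + 2 + 7 + 7 + 3 = 27
W- = 9 + 4.5 + 4.5 = 18
(Check: W+ + W- = 45 should equal n(n+1)/2 = 45.)
Step 4: Test statistic W = min(W+, W-) = 18.
Step 5: Ties in |d|, so use the tie-corrected normal approximation.
        E[W] = n(n+1)/4 = 9*10/4 = 22.5.
        Tie groups: |d|=4 (t=2), |d|=5 (t=3); sum(t^3 - t) = 30.
        Var[W] = n(n+1)(2n+1)/24 - sum(t^3-t)/48 = 1710/24 - 30/48 = 70.625.
        z = (W - E[W]) / sqrt(Var[W]) = (18 - 22.5) / 8.4039 = -0.5355.
        Two-sided p = 2*Phi(z) = 0.592326.
Step 6: alpha = 0.05. fail to reject H0.

W+ = 27, W- = 18, W = min = 18, p = 0.592326, fail to reject H0.


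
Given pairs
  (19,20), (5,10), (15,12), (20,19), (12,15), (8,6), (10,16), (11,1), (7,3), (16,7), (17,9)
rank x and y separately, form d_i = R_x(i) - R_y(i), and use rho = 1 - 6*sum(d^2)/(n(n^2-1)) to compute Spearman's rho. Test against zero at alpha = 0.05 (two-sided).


Step 1: Rank x and y separately (midranks; no ties here).
rank(x): 19->10, 5->1, 15->7, 20->11, 12->6, 8->3, 10->4, 11->5, 7->2, 16->8, 17->9
rank(y): 20->11, 10->6, 12->7, 19->10, 15->8, 6->3, 16->9, 1->1, 3->2, 7->4, 9->5
Step 2: d_i = R_x(i) - R_y(i); compute d_i^2.
  (10-11)^2=1, (1-6)^2=25, (7-7)^2=0, (11-10)^2=1, (6-8)^2=4, (3-3)^2=0, (4-9)^2=25, (5-1)^2=16, (2-2)^2=0, (8-4)^2=16, (9-5)^2=16
sum(d^2) = 104.
Step 3: rho = 1 - 6*104 / (11*(11^2 - 1)) = 1 - 624/1320 = 0.527273.
Step 4: Under H0, t = rho * sqrt((n-2)/(1-rho^2)) = 1.8616 ~ t(9).
Step 5: Two-sided p-value from the t-distribution with 9 df = 0.095565.
Step 6: alpha = 0.05. fail to reject H0.

rho = 0.5273, p = 0.095565, fail to reject H0 at alpha = 0.05.


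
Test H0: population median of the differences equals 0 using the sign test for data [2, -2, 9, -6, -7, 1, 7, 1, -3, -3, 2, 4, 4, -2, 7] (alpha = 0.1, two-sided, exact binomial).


Step 1: Discard zero differences. Original n = 15; n_eff = number of nonzero differences = 15.
Nonzero differences (with sign): +2, -2, +9, -6, -7, +1, +7, +1, -3, -3, +2, +4, +4, -2, +7
Step 2: Count signs: positive = 9, negative = 6.
Step 3: Under H0: P(positive) = 0.5, so the number of positives S ~ Bin(15, 0.5).
Step 4: Two-sided exact p-value = sum of Bin(15,0.5) probabilities at or below the observed probability = 0.607239.
Step 5: alpha = 0.1. fail to reject H0.

n_eff = 15, pos = 9, neg = 6, p = 0.607239, fail to reject H0.


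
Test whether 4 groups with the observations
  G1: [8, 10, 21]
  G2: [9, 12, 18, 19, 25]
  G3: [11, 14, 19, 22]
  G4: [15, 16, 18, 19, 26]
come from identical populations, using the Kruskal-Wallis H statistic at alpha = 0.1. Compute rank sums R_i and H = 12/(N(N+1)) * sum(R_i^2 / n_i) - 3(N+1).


Step 1: Combine all N = 17 observations and assign midranks.
sorted (value, group, rank): (8,G1,1), (9,G2,2), (10,G1,3), (11,G3,4), (12,G2,5), (14,G3,6), (15,G4,7), (16,G4,8), (18,G2,9.5), (18,G4,9.5), (19,G2,12), (19,G3,12), (19,G4,12), (21,G1,14), (22,G3,15), (25,G2,16), (26,G4,17)
Step 2: Sum ranks within each group.
R_1 = 18 (n_1 = 3)
R_2 = 44.5 (n_2 = 5)
R_3 = 37 (n_3 = 4)
R_4 = 53.5 (n_4 = 5)
Step 3: H = 12/(N(N+1)) * sum(R_i^2/n_i) - 3(N+1)
     = 12/(17*18) * (18^2/3 + 44.5^2/5 + 37^2/4 + 53.5^2/5) - 3*18
     = 0.039216 * 1418.75 - 54
     = 1.637255.
Step 4: Ties present; correction factor C = 1 - 30/(17^3 - 17) = 0.993873. Corrected H = 1.637255 / 0.993873 = 1.647349.
Step 5: Under H0, H ~ chi^2(3); p-value = 0.648702.
Step 6: alpha = 0.1. fail to reject H0.

H = 1.6473, df = 3, p = 0.648702, fail to reject H0.


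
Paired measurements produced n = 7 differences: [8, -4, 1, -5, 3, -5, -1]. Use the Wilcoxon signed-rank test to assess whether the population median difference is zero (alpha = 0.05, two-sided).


Step 1: Drop any zero differences (none here) and take |d_i|.
|d| = [8, 4, 1, 5, 3, 5, 1]
Step 2: Midrank |d_i| (ties get averaged ranks).
ranks: |8|->7, |4|->4, |1|->1.5, |5|->5.5, |3|->3, |5|->5.5, |1|->1.5
Step 3: Attach original signs; sum ranks with positive sign and with negative sign.
W+ = 7 + 1.5 + 3 = 11.5
W- = 4 + 5.5 + 5.5 + 1.5 = 16.5
(Check: W+ + W- = 28 should equal n(n+1)/2 = 28.)
Step 4: Test statistic W = min(W+, W-) = 11.5.
Step 5: Ties in |d|, so use the tie-corrected normal approximation.
        E[W] = n(n+1)/4 = 7*8/4 = 14.
        Tie groups: |d|=1 (t=2), |d|=5 (t=2); sum(t^3 - t) = 12.
        Var[W] = n(n+1)(2n+1)/24 - sum(t^3-t)/48 = 840/24 - 12/48 = 34.75.
        z = (W - E[W]) / sqrt(Var[W]) = (11.5 - 14) / 5.8949 = -0.4241.
        Two-sided p = 2*Phi(z) = 0.671497.
Step 6: alpha = 0.05. fail to reject H0.

W+ = 11.5, W- = 16.5, W = min = 11.5, p = 0.671497, fail to reject H0.


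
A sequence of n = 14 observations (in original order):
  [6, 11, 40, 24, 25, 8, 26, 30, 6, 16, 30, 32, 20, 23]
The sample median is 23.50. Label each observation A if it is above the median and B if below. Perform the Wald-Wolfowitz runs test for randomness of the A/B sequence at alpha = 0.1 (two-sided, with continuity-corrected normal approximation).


Step 1: Compute median = 23.50; label A = above, B = below.
Labels in order: BBAAABAABBAABB  (n_A = 7, n_B = 7)
Step 2: Count runs R = 7.
Step 3: Under H0 (random ordering), E[R] = 2*n_A*n_B/(n_A+n_B) + 1 = 2*7*7/14 + 1 = 8.0000.
        Var[R] = 2*n_A*n_B*(2*n_A*n_B - n_A - n_B) / ((n_A+n_B)^2 * (n_A+n_B-1)) = 8232/2548 = 3.2308.
        SD[R] = 1.7974.
Step 4: Continuity-corrected z = (R + 0.5 - E[R]) / SD[R] = (7 + 0.5 - 8.0000) / 1.7974 = -0.2782.
Step 5: Two-sided p-value via normal approximation = 2*(1 - Phi(|z|)) = 0.780879.
Step 6: alpha = 0.1. fail to reject H0.

R = 7, z = -0.2782, p = 0.780879, fail to reject H0.


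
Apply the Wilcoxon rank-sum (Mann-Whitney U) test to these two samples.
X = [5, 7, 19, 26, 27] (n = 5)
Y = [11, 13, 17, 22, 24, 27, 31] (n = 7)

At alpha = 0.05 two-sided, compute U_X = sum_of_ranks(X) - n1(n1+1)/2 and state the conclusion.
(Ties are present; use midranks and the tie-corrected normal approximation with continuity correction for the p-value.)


Step 1: Combine and sort all 12 observations; assign midranks.
sorted (value, group): (5,X), (7,X), (11,Y), (13,Y), (17,Y), (19,X), (22,Y), (24,Y), (26,X), (27,X), (27,Y), (31,Y)
ranks: 5->1, 7->2, 11->3, 13->4, 17->5, 19->6, 22->7, 24->8, 26->9, 27->10.5, 27->10.5, 31->12
Step 2: Rank sum for X: R1 = 1 + 2 + 6 + 9 + 10.5 = 28.5.
Step 3: U_X = R1 - n1(n1+1)/2 = 28.5 - 5*6/2 = 28.5 - 15 = 13.5.
       U_Y = n1*n2 - U_X = 35 - 13.5 = 21.5.
Step 4: Ties are present, so use the tie-corrected normal approximation (with continuity correction) for the p-value.
Step 5: p-value = 0.569088; compare to alpha = 0.05. fail to reject H0.

U_X = 13.5, p = 0.569088, fail to reject H0 at alpha = 0.05.


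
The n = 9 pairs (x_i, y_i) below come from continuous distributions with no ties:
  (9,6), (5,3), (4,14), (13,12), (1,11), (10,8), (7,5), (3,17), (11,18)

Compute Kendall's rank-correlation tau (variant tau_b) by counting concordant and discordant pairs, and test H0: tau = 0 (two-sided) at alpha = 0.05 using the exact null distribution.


Step 1: Enumerate the 36 unordered pairs (i,j) with i<j and classify each by sign(x_j-x_i) * sign(y_j-y_i).
  (1,2):dx=-4,dy=-3->C; (1,3):dx=-5,dy=+8->D; (1,4):dx=+4,dy=+6->C; (1,5):dx=-8,dy=+5->D
  (1,6):dx=+1,dy=+2->C; (1,7):dx=-2,dy=-1->C; (1,8):dx=-6,dy=+11->D; (1,9):dx=+2,dy=+12->C
  (2,3):dx=-1,dy=+11->D; (2,4):dx=+8,dy=+9->C; (2,5):dx=-4,dy=+8->D; (2,6):dx=+5,dy=+5->C
  (2,7):dx=+2,dy=+2->C; (2,8):dx=-2,dy=+14->D; (2,9):dx=+6,dy=+15->C; (3,4):dx=+9,dy=-2->D
  (3,5):dx=-3,dy=-3->C; (3,6):dx=+6,dy=-6->D; (3,7):dx=+3,dy=-9->D; (3,8):dx=-1,dy=+3->D
  (3,9):dx=+7,dy=+4->C; (4,5):dx=-12,dy=-1->C; (4,6):dx=-3,dy=-4->C; (4,7):dx=-6,dy=-7->C
  (4,8):dx=-10,dy=+5->D; (4,9):dx=-2,dy=+6->D; (5,6):dx=+9,dy=-3->D; (5,7):dx=+6,dy=-6->D
  (5,8):dx=+2,dy=+6->C; (5,9):dx=+10,dy=+7->C; (6,7):dx=-3,dy=-3->C; (6,8):dx=-7,dy=+9->D
  (6,9):dx=+1,dy=+10->C; (7,8):dx=-4,dy=+12->D; (7,9):dx=+4,dy=+13->C; (8,9):dx=+8,dy=+1->C
Step 2: C = 20, D = 16, total pairs = 36.
Step 3: tau = (C - D)/(n(n-1)/2) = (20 - 16)/36 = 0.111111.
Step 4: Exact two-sided p-value (enumerate n! = 362880 permutations of y under H0): p = 0.761414.
Step 5: alpha = 0.05. fail to reject H0.

tau_b = 0.1111 (C=20, D=16), p = 0.761414, fail to reject H0.


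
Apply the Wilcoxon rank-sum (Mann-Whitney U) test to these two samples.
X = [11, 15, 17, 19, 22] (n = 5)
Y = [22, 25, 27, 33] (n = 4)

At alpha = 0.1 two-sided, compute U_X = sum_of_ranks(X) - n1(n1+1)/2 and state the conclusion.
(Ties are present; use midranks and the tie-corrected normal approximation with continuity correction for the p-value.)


Step 1: Combine and sort all 9 observations; assign midranks.
sorted (value, group): (11,X), (15,X), (17,X), (19,X), (22,X), (22,Y), (25,Y), (27,Y), (33,Y)
ranks: 11->1, 15->2, 17->3, 19->4, 22->5.5, 22->5.5, 25->7, 27->8, 33->9
Step 2: Rank sum for X: R1 = 1 + 2 + 3 + 4 + 5.5 = 15.5.
Step 3: U_X = R1 - n1(n1+1)/2 = 15.5 - 5*6/2 = 15.5 - 15 = 0.5.
       U_Y = n1*n2 - U_X = 20 - 0.5 = 19.5.
Step 4: Ties are present, so use the tie-corrected normal approximation (with continuity correction) for the p-value.
Step 5: p-value = 0.026844; compare to alpha = 0.1. reject H0.

U_X = 0.5, p = 0.026844, reject H0 at alpha = 0.1.
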